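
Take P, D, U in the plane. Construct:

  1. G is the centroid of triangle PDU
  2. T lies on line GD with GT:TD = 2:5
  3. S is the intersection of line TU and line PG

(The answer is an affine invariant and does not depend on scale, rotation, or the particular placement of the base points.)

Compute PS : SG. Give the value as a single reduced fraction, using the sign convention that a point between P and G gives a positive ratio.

PS:SG = -11/2

Assign P = (0, 0), D = (1, 0), U = (0, 1) — the answer is frame-independent, so this choice is without loss of generality.
1. G is the centroid of triangle PDU ⇒ G = (1/3, 1/3)
2. T lies on line GD with GT:TD = 2:5 ⇒ T = (11/21, 5/21)
3. S is the intersection of line TU and line PG ⇒ S = (11/27, 11/27)
S = P + t·(G−P) with t = 11/9, so PS:SG = t:(1−t) = 11/9:-2/9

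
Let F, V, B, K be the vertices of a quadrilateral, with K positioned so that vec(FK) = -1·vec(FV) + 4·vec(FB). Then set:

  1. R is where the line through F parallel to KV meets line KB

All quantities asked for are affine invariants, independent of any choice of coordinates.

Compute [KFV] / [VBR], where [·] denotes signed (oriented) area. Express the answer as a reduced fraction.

[KFV]:[VBR] = 2

Assign F = (0, 0), V = (1, 0), B = (0, 1), K = (-1, 4) — the answer is frame-independent, so this choice is without loss of generality.
1. R is where the line through F parallel to KV meets line KB ⇒ R = (1, -2)
2·[KFV] = 4, 2·[VBR] = 2
[KFV]:[VBR] = 4:2 = 2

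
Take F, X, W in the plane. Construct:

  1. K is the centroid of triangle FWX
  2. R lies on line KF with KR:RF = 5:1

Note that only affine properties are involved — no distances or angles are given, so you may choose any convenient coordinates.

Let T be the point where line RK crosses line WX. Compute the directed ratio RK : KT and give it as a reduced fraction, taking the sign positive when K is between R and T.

Set F = (0, 0), X = (1, 0), W = (0, 1); any affine frame gives the same invariant.
1. K is the centroid of triangle FWX ⇒ K = (1/3, 1/3)
2. R lies on line KF with KR:RF = 5:1 ⇒ R = (1/18, 1/18)
line RK meets WX at T = (1/2, 1/2)
K = R + t·(T−R) with t = 5/8, so RK:KT = 5/8:3/8

RK:KT = 5/3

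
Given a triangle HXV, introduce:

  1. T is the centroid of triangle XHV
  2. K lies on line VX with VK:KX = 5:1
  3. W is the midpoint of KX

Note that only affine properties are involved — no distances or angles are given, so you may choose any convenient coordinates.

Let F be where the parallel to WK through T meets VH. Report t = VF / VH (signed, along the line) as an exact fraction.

t = 1/3

Choose coordinates H = (0, 0), X = (1, 0), V = (0, 1).
1. T is the centroid of triangle XHV ⇒ T = (1/3, 1/3)
2. K lies on line VX with VK:KX = 5:1 ⇒ K = (5/6, 1/6)
3. W is the midpoint of KX ⇒ W = (11/12, 1/12)
through T parallel to WK: direction (-1/12, 1/12); meets VH at F = (0, 2/3)
F = V + t·(H−V) with t = 1/3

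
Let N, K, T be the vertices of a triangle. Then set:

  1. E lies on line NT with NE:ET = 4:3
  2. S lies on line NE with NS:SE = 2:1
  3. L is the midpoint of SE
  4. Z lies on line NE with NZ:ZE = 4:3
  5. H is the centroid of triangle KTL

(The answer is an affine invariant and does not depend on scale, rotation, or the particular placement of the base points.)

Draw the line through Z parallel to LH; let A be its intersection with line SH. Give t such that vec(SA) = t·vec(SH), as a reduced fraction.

t = -4/7

Set N = (0, 0), K = (1, 0), T = (0, 1); any affine frame gives the same invariant.
1. E lies on line NT with NE:ET = 4:3 ⇒ E = (0, 4/7)
2. S lies on line NE with NS:SE = 2:1 ⇒ S = (0, 8/21)
3. L is the midpoint of SE ⇒ L = (0, 10/21)
4. Z lies on line NE with NZ:ZE = 4:3 ⇒ Z = (0, 16/49)
5. H is the centroid of triangle KTL ⇒ H = (1/3, 31/63)
through Z parallel to LH: direction (1/3, 1/63); meets SH at A = (-4/21, 20/63)
A = S + t·(H−S) with t = -4/7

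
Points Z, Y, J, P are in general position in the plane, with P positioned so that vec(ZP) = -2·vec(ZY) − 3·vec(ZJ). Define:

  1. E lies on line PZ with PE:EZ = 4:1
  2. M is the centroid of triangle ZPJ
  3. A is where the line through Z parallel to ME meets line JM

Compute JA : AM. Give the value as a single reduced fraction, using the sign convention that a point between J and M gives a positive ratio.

Set Z = (0, 0), Y = (1, 0), J = (0, 1), P = (-2, -3); any affine frame gives the same invariant.
1. E lies on line PZ with PE:EZ = 4:1 ⇒ E = (-2/5, -3/5)
2. M is the centroid of triangle ZPJ ⇒ M = (-2/3, -2/3)
3. A is where the line through Z parallel to ME meets line JM ⇒ A = (-4/9, -1/9)
A = J + t·(M−J) with t = 2/3, so JA:AM = t:(1−t) = 2/3:1/3

JA:AM = 2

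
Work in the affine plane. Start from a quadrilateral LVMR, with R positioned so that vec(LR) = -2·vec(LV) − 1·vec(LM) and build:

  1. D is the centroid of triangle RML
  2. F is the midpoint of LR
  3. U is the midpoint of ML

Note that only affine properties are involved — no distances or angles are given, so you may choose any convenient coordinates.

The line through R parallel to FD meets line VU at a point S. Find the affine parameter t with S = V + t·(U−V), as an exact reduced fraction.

Work in coordinates with L = (0, 0), V = (1, 0), M = (0, 1), R = (-2, -1).
1. D is the centroid of triangle RML ⇒ D = (-2/3, 0)
2. F is the midpoint of LR ⇒ F = (-1, -1/2)
3. U is the midpoint of ML ⇒ U = (0, 1/2)
through R parallel to FD: direction (1/3, 1/2); meets VU at S = (-3/4, 7/8)
S = V + t·(U−V) with t = 7/4

t = 7/4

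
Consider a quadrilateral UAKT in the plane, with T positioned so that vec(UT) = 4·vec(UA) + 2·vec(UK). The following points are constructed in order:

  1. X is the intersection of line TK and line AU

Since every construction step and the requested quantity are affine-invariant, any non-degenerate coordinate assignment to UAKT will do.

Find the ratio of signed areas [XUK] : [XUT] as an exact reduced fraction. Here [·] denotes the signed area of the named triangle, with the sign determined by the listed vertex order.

Set U = (0, 0), A = (1, 0), K = (0, 1), T = (4, 2); any affine frame gives the same invariant.
1. X is the intersection of line TK and line AU ⇒ X = (-4, 0)
2·[XUK] = 4, 2·[XUT] = 8
[XUK]:[XUT] = 4:8 = 1/2

[XUK]:[XUT] = 1/2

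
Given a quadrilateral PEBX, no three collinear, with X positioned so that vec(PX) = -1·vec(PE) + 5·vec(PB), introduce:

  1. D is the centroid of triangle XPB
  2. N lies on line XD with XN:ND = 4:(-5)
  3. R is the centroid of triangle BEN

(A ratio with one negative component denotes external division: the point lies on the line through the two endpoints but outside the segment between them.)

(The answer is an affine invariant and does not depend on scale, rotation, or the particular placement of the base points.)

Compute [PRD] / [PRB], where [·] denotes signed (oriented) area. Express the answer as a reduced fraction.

Assign P = (0, 0), E = (1, 0), B = (0, 1), X = (-1, 5) — the answer is frame-independent, so this choice is without loss of generality.
1. D is the centroid of triangle XPB ⇒ D = (-1/3, 2)
2. N lies on line XD with XN:ND = 4:(-5) ⇒ N = (-11/3, 17)
3. R is the centroid of triangle BEN ⇒ R = (-8/9, 6)
2·[PRD] = 2/9, 2·[PRB] = -8/9
[PRD]:[PRB] = 2/9:-8/9 = -1/4

[PRD]:[PRB] = -1/4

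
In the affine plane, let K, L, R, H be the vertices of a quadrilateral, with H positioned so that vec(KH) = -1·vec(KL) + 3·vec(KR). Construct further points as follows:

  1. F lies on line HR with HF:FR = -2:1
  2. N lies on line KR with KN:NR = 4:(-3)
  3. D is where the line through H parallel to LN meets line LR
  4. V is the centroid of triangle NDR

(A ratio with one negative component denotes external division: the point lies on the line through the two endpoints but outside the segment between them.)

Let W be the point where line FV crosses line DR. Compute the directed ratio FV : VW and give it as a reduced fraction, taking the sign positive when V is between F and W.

Choose coordinates K = (0, 0), L = (1, 0), R = (0, 1), H = (-1, 3).
1. F lies on line HR with HF:FR = -2:1 ⇒ F = (1, -1)
2. N lies on line KR with KN:NR = 4:(-3) ⇒ N = (0, 4)
3. D is where the line through H parallel to LN meets line LR ⇒ D = (-2/3, 5/3)
4. V is the centroid of triangle NDR ⇒ V = (-2/9, 20/9)
line FV meets DR at W = (7/18, 11/18)
V = F + t·(W−F) with t = 2, so FV:VW = 2:-1

FV:VW = -2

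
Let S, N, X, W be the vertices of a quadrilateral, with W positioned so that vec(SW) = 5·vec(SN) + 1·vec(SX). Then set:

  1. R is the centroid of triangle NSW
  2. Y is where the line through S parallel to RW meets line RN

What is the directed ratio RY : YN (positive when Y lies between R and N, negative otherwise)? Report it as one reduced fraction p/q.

Assign S = (0, 0), N = (1, 0), X = (0, 1), W = (5, 1) — the answer is frame-independent, so this choice is without loss of generality.
1. R is the centroid of triangle NSW ⇒ R = (2, 1/3)
2. Y is where the line through S parallel to RW meets line RN ⇒ Y = (3, 2/3)
Y = R + t·(N−R) with t = -1, so RY:YN = t:(1−t) = -1:2

RY:YN = -1/2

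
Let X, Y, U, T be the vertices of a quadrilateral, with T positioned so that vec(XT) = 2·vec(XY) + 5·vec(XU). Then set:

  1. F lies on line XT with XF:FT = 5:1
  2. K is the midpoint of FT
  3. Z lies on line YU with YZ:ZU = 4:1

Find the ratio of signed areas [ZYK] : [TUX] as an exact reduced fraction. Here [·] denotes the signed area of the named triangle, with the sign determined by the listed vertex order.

Work in coordinates with X = (0, 0), Y = (1, 0), U = (0, 1), T = (2, 5).
1. F lies on line XT with XF:FT = 5:1 ⇒ F = (5/3, 25/6)
2. K is the midpoint of FT ⇒ K = (11/6, 55/12)
3. Z lies on line YU with YZ:ZU = 4:1 ⇒ Z = (1/5, 4/5)
2·[ZYK] = 13/3, 2·[TUX] = 2
[ZYK]:[TUX] = 13/3:2 = 13/6

[ZYK]:[TUX] = 13/6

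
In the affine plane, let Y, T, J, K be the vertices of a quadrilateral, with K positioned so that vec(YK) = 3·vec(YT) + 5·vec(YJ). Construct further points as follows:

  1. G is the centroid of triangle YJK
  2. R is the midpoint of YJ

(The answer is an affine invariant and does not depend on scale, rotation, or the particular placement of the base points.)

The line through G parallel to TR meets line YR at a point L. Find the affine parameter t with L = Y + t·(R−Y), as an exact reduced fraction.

t = 5

Choose coordinates Y = (0, 0), T = (1, 0), J = (0, 1), K = (3, 5).
1. G is the centroid of triangle YJK ⇒ G = (1, 2)
2. R is the midpoint of YJ ⇒ R = (0, 1/2)
through G parallel to TR: direction (-1, 1/2); meets YR at L = (0, 5/2)
L = Y + t·(R−Y) with t = 5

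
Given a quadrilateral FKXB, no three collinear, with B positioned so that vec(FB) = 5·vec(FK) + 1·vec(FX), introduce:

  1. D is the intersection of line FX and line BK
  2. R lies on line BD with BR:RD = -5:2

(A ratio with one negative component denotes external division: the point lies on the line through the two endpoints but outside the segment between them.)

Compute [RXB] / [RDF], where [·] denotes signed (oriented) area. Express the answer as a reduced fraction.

Assign F = (0, 0), K = (1, 0), X = (0, 1), B = (5, 1) — the answer is frame-independent, so this choice is without loss of generality.
1. D is the intersection of line FX and line BK ⇒ D = (0, -1/4)
2. R lies on line BD with BR:RD = -5:2 ⇒ R = (-10/3, -13/12)
2·[RXB] = -125/12, 2·[RDF] = 5/6
[RXB]:[RDF] = -125/12:5/6 = -25/2

[RXB]:[RDF] = -25/2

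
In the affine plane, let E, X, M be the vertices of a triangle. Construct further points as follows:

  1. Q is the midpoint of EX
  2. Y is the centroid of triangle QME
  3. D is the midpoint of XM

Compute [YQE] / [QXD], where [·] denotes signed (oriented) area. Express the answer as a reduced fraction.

Assign E = (0, 0), X = (1, 0), M = (0, 1) — the answer is frame-independent, so this choice is without loss of generality.
1. Q is the midpoint of EX ⇒ Q = (1/2, 0)
2. Y is the centroid of triangle QME ⇒ Y = (1/6, 1/3)
3. D is the midpoint of XM ⇒ D = (1/2, 1/2)
2·[YQE] = -1/6, 2·[QXD] = 1/4
[YQE]:[QXD] = -1/6:1/4 = -2/3

[YQE]:[QXD] = -2/3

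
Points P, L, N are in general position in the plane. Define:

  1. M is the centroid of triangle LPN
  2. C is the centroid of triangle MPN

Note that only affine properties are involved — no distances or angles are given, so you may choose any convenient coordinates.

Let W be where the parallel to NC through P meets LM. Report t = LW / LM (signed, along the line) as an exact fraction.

Assign P = (0, 0), L = (1, 0), N = (0, 1) — the answer is frame-independent, so this choice is without loss of generality.
1. M is the centroid of triangle LPN ⇒ M = (1/3, 1/3)
2. C is the centroid of triangle MPN ⇒ C = (1/9, 4/9)
through P parallel to NC: direction (1/9, -5/9); meets LM at W = (-1/9, 5/9)
W = L + t·(M−L) with t = 5/3

t = 5/3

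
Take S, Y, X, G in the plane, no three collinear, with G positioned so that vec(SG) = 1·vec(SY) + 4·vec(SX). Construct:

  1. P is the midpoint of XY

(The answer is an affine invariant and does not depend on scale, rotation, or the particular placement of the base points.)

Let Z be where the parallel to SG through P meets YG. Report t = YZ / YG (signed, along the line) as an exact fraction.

t = 5/8

Set S = (0, 0), Y = (1, 0), X = (0, 1), G = (1, 4); any affine frame gives the same invariant.
1. P is the midpoint of XY ⇒ P = (1/2, 1/2)
through P parallel to SG: direction (1, 4); meets YG at Z = (1, 5/2)
Z = Y + t·(G−Y) with t = 5/8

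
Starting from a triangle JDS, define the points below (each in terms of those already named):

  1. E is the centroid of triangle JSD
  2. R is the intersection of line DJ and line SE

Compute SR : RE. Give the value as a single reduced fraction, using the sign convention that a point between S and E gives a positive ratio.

SR:RE = -3

Set J = (0, 0), D = (1, 0), S = (0, 1); any affine frame gives the same invariant.
1. E is the centroid of triangle JSD ⇒ E = (1/3, 1/3)
2. R is the intersection of line DJ and line SE ⇒ R = (1/2, 0)
R = S + t·(E−S) with t = 3/2, so SR:RE = t:(1−t) = 3/2:-1/2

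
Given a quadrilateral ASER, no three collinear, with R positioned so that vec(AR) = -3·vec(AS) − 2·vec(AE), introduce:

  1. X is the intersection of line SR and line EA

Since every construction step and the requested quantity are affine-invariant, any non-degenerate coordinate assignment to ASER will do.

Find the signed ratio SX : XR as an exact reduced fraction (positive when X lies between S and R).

SX:XR = 1/3

Choose coordinates A = (0, 0), S = (1, 0), E = (0, 1), R = (-3, -2).
1. X is the intersection of line SR and line EA ⇒ X = (0, -1/2)
X = S + t·(R−S) with t = 1/4, so SX:XR = t:(1−t) = 1/4:3/4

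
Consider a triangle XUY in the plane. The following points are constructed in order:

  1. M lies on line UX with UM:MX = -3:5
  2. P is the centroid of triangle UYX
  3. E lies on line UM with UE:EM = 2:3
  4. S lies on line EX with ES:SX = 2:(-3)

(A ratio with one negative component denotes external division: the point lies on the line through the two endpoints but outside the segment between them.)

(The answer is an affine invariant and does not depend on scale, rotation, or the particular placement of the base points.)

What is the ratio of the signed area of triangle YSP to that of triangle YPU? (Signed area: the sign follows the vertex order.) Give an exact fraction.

[YSP]:[YPU] = -43/5

Set X = (0, 0), U = (1, 0), Y = (0, 1); any affine frame gives the same invariant.
1. M lies on line UX with UM:MX = -3:5 ⇒ M = (5/2, 0)
2. P is the centroid of triangle UYX ⇒ P = (1/3, 1/3)
3. E lies on line UM with UE:EM = 2:3 ⇒ E = (8/5, 0)
4. S lies on line EX with ES:SX = 2:(-3) ⇒ S = (24/5, 0)
2·[YSP] = -43/15, 2·[YPU] = 1/3
[YSP]:[YPU] = -43/15:1/3 = -43/5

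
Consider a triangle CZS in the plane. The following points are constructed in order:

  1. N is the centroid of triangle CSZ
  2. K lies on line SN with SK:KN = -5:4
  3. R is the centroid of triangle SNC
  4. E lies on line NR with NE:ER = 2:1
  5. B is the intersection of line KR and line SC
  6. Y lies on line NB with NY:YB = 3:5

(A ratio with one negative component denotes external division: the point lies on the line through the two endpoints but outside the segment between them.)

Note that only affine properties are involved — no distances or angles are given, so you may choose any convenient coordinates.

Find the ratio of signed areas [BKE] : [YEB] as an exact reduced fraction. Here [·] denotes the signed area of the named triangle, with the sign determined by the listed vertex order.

Work in coordinates with C = (0, 0), Z = (1, 0), S = (0, 1).
1. N is the centroid of triangle CSZ ⇒ N = (1/3, 1/3)
2. K lies on line SN with SK:KN = -5:4 ⇒ K = (5/3, -7/3)
3. R is the centroid of triangle SNC ⇒ R = (1/9, 4/9)
4. E lies on line NR with NE:ER = 2:1 ⇒ E = (5/27, 11/27)
5. B is the intersection of line KR and line SC ⇒ B = (0, 9/14)
6. Y lies on line NB with NY:YB = 3:5 ⇒ Y = (5/24, 151/336)
2·[BKE] = 10/63, 2·[YEB] = -5/378
[BKE]:[YEB] = 10/63:-5/378 = -12

[BKE]:[YEB] = -12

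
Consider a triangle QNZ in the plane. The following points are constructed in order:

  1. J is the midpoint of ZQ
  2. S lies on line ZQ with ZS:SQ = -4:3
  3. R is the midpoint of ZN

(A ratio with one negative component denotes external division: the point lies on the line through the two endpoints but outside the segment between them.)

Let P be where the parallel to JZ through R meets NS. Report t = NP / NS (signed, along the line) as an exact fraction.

Set Q = (0, 0), N = (1, 0), Z = (0, 1); any affine frame gives the same invariant.
1. J is the midpoint of ZQ ⇒ J = (0, 1/2)
2. S lies on line ZQ with ZS:SQ = -4:3 ⇒ S = (0, -3)
3. R is the midpoint of ZN ⇒ R = (1/2, 1/2)
through R parallel to JZ: direction (0, 1/2); meets NS at P = (1/2, -3/2)
P = N + t·(S−N) with t = 1/2

t = 1/2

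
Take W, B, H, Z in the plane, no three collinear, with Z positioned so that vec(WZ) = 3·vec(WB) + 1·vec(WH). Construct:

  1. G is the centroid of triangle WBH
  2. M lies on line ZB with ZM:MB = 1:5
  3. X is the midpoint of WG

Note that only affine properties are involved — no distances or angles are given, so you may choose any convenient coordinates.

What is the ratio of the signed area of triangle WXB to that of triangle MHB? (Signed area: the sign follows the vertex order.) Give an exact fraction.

Set W = (0, 0), B = (1, 0), H = (0, 1), Z = (3, 1); any affine frame gives the same invariant.
1. G is the centroid of triangle WBH ⇒ G = (1/3, 1/3)
2. M lies on line ZB with ZM:MB = 1:5 ⇒ M = (8/3, 5/6)
3. X is the midpoint of WG ⇒ X = (1/6, 1/6)
2·[WXB] = -1/6, 2·[MHB] = 5/2
[WXB]:[MHB] = -1/6:5/2 = -1/15

[WXB]:[MHB] = -1/15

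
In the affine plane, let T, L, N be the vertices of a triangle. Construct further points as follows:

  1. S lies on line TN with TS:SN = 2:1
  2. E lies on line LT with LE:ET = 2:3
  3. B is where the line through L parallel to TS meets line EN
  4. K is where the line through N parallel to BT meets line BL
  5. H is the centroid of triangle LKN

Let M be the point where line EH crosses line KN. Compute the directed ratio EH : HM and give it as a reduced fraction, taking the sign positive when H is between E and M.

EH:HM = 22/5

Work in coordinates with T = (0, 0), L = (1, 0), N = (0, 1).
1. S lies on line TN with TS:SN = 2:1 ⇒ S = (0, 2/3)
2. E lies on line LT with LE:ET = 2:3 ⇒ E = (3/5, 0)
3. B is where the line through L parallel to TS meets line EN ⇒ B = (1, -2/3)
4. K is where the line through N parallel to BT meets line BL ⇒ K = (1, 1/3)
5. H is the centroid of triangle LKN ⇒ H = (2/3, 4/9)
line EH meets KN at M = (15/22, 6/11)
H = E + t·(M−E) with t = 22/27, so EH:HM = 22/27:5/27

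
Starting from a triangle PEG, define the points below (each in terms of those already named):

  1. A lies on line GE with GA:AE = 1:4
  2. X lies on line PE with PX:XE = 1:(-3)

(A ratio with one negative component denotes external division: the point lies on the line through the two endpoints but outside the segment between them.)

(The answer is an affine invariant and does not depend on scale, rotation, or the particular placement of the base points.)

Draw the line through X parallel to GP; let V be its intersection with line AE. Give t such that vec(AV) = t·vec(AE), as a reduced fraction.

Choose coordinates P = (0, 0), E = (1, 0), G = (0, 1).
1. A lies on line GE with GA:AE = 1:4 ⇒ A = (1/5, 4/5)
2. X lies on line PE with PX:XE = 1:(-3) ⇒ X = (-1/2, 0)
through X parallel to GP: direction (0, -1); meets AE at V = (-1/2, 3/2)
V = A + t·(E−A) with t = -7/8

t = -7/8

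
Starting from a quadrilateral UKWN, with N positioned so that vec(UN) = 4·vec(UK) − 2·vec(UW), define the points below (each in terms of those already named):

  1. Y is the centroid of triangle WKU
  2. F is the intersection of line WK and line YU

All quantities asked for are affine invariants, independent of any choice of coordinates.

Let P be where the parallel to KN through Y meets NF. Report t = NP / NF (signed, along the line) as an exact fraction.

t = -2/3

Work in coordinates with U = (0, 0), K = (1, 0), W = (0, 1), N = (4, -2).
1. Y is the centroid of triangle WKU ⇒ Y = (1/3, 1/3)
2. F is the intersection of line WK and line YU ⇒ F = (1/2, 1/2)
through Y parallel to KN: direction (3, -2); meets NF at P = (19/3, -11/3)
P = N + t·(F−N) with t = -2/3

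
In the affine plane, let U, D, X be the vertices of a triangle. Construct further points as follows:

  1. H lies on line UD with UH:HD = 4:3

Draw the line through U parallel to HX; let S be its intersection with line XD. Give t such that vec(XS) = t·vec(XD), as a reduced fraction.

Set U = (0, 0), D = (1, 0), X = (0, 1); any affine frame gives the same invariant.
1. H lies on line UD with UH:HD = 4:3 ⇒ H = (4/7, 0)
through U parallel to HX: direction (-4/7, 1); meets XD at S = (-4/3, 7/3)
S = X + t·(D−X) with t = -4/3

t = -4/3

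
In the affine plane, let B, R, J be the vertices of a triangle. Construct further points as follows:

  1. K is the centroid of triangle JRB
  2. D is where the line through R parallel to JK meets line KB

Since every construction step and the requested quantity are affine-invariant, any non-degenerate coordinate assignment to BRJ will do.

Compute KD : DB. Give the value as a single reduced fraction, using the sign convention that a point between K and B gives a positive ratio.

Set B = (0, 0), R = (1, 0), J = (0, 1); any affine frame gives the same invariant.
1. K is the centroid of triangle JRB ⇒ K = (1/3, 1/3)
2. D is where the line through R parallel to JK meets line KB ⇒ D = (2/3, 2/3)
D = K + t·(B−K) with t = -1, so KD:DB = t:(1−t) = -1:2

KD:DB = -1/2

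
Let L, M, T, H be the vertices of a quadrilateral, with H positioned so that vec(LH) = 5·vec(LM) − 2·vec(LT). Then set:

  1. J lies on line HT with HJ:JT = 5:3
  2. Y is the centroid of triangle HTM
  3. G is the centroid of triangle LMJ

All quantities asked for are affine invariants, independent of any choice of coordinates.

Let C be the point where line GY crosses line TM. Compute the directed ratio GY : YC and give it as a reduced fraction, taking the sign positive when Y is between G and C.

GY:YC = -9/8

Choose coordinates L = (0, 0), M = (1, 0), T = (0, 1), H = (5, -2).
1. J lies on line HT with HJ:JT = 5:3 ⇒ J = (15/8, -1/8)
2. Y is the centroid of triangle HTM ⇒ Y = (2, -1/3)
3. G is the centroid of triangle LMJ ⇒ G = (23/24, -1/24)
line GY meets TM at C = (29/27, -2/27)
Y = G + t·(C−G) with t = 9, so GY:YC = 9:-8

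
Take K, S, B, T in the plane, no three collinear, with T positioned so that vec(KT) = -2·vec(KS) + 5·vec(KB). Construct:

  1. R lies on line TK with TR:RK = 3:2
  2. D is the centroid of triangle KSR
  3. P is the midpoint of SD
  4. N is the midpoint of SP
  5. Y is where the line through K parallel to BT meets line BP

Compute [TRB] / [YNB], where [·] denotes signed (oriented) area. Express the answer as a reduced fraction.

[TRB]:[YNB] = -36/5

Assign K = (0, 0), S = (1, 0), B = (0, 1), T = (-2, 5) — the answer is frame-independent, so this choice is without loss of generality.
1. R lies on line TK with TR:RK = 3:2 ⇒ R = (-4/5, 2)
2. D is the centroid of triangle KSR ⇒ D = (1/15, 2/3)
3. P is the midpoint of SD ⇒ P = (8/15, 1/3)
4. N is the midpoint of SP ⇒ N = (23/30, 1/6)
5. Y is where the line through K parallel to BT meets line BP ⇒ Y = (-4/3, 8/3)
2·[TRB] = 6/5, 2·[YNB] = -1/6
[TRB]:[YNB] = 6/5:-1/6 = -36/5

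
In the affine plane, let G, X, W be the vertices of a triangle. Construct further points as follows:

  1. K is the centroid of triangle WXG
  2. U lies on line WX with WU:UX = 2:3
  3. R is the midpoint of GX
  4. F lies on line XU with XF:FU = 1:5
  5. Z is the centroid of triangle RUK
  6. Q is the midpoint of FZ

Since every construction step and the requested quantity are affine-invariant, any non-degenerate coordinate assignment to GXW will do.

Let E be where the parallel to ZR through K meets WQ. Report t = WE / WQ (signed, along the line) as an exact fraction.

t = 1/3

Work in coordinates with G = (0, 0), X = (1, 0), W = (0, 1).
1. K is the centroid of triangle WXG ⇒ K = (1/3, 1/3)
2. U lies on line WX with WU:UX = 2:3 ⇒ U = (2/5, 3/5)
3. R is the midpoint of GX ⇒ R = (1/2, 0)
4. F lies on line XU with XF:FU = 1:5 ⇒ F = (9/10, 1/10)
5. Z is the centroid of triangle RUK ⇒ Z = (37/90, 14/45)
6. Q is the midpoint of FZ ⇒ Q = (59/90, 37/180)
through K parallel to ZR: direction (4/45, -14/45); meets WQ at E = (59/270, 397/540)
E = W + t·(Q−W) with t = 1/3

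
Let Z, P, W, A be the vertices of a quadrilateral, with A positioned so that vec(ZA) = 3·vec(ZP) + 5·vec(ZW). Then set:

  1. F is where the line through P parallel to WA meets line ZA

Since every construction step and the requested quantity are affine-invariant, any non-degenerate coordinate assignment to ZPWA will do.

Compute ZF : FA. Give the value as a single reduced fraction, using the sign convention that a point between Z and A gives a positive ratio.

Set Z = (0, 0), P = (1, 0), W = (0, 1), A = (3, 5); any affine frame gives the same invariant.
1. F is where the line through P parallel to WA meets line ZA ⇒ F = (-4, -20/3)
F = Z + t·(A−Z) with t = -4/3, so ZF:FA = t:(1−t) = -4/3:7/3

ZF:FA = -4/7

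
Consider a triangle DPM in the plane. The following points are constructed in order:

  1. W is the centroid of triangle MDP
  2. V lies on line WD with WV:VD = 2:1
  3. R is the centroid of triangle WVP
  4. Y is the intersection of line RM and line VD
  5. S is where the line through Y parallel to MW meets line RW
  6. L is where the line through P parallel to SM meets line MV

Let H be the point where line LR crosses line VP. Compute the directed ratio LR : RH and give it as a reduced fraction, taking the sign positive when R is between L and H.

Choose coordinates D = (0, 0), P = (1, 0), M = (0, 1).
1. W is the centroid of triangle MDP ⇒ W = (1/3, 1/3)
2. V lies on line WD with WV:VD = 2:1 ⇒ V = (1/9, 1/9)
3. R is the centroid of triangle WVP ⇒ R = (13/27, 4/27)
4. Y is the intersection of line RM and line VD ⇒ Y = (13/36, 13/36)
5. S is where the line through Y parallel to MW meets line RW ⇒ S = (4/9, 7/36)
6. L is where the line through P parallel to SM meets line MV ⇒ L = (-13/99, 203/99)
line LR meets VP at H = (1105/2169, 133/2169)
R = L + t·(H−L) with t = 241/252, so LR:RH = 241/252:11/252

LR:RH = 241/11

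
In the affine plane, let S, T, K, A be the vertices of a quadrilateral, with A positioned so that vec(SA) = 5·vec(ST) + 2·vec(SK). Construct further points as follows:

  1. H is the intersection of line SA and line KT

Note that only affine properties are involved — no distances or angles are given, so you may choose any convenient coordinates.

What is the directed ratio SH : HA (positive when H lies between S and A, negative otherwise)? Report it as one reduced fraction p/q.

SH:HA = 1/6

Set S = (0, 0), T = (1, 0), K = (0, 1), A = (5, 2); any affine frame gives the same invariant.
1. H is the intersection of line SA and line KT ⇒ H = (5/7, 2/7)
H = S + t·(A−S) with t = 1/7, so SH:HA = t:(1−t) = 1/7:6/7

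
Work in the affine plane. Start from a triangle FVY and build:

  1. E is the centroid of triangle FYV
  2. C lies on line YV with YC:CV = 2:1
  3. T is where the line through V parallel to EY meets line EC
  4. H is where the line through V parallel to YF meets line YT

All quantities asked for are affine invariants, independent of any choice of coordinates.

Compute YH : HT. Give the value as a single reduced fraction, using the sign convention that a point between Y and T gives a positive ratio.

Work in coordinates with F = (0, 0), V = (1, 0), Y = (0, 1).
1. E is the centroid of triangle FYV ⇒ E = (1/3, 1/3)
2. C lies on line YV with YC:CV = 2:1 ⇒ C = (2/3, 1/3)
3. T is where the line through V parallel to EY meets line EC ⇒ T = (5/6, 1/3)
4. H is where the line through V parallel to YF meets line YT ⇒ H = (1, 1/5)
H = Y + t·(T−Y) with t = 6/5, so YH:HT = t:(1−t) = 6/5:-1/5

YH:HT = -6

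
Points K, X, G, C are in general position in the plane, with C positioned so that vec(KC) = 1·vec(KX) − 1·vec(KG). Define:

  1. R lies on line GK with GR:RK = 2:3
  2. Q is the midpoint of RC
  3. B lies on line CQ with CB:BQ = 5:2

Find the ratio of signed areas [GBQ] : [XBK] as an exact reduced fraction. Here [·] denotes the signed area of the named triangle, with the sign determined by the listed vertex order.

[GBQ]:[XBK] = 2/15

Assign K = (0, 0), X = (1, 0), G = (0, 1), C = (1, -1) — the answer is frame-independent, so this choice is without loss of generality.
1. R lies on line GK with GR:RK = 2:3 ⇒ R = (0, 3/5)
2. Q is the midpoint of RC ⇒ Q = (1/2, -1/5)
3. B lies on line CQ with CB:BQ = 5:2 ⇒ B = (9/14, -3/7)
2·[GBQ] = -2/35, 2·[XBK] = -3/7
[GBQ]:[XBK] = -2/35:-3/7 = 2/15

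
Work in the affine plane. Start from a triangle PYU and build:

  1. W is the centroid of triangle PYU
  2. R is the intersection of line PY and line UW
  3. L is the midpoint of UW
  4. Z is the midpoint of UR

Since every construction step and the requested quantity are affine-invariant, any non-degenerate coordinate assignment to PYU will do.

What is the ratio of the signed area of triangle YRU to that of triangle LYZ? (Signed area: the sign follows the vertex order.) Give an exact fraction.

[YRU]:[LYZ] = 6

Set P = (0, 0), Y = (1, 0), U = (0, 1); any affine frame gives the same invariant.
1. W is the centroid of triangle PYU ⇒ W = (1/3, 1/3)
2. R is the intersection of line PY and line UW ⇒ R = (1/2, 0)
3. L is the midpoint of UW ⇒ L = (1/6, 2/3)
4. Z is the midpoint of UR ⇒ Z = (1/4, 1/2)
2·[YRU] = -1/2, 2·[LYZ] = -1/12
[YRU]:[LYZ] = -1/2:-1/12 = 6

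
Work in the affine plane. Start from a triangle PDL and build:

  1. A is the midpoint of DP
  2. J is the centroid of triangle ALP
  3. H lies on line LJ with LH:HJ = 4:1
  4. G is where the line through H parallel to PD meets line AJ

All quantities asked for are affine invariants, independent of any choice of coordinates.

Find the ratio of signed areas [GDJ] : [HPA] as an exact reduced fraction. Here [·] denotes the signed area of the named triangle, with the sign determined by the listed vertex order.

[GDJ]:[HPA] = -2/7

Assign P = (0, 0), D = (1, 0), L = (0, 1) — the answer is frame-independent, so this choice is without loss of generality.
1. A is the midpoint of DP ⇒ A = (1/2, 0)
2. J is the centroid of triangle ALP ⇒ J = (1/6, 1/3)
3. H lies on line LJ with LH:HJ = 4:1 ⇒ H = (2/15, 7/15)
4. G is where the line through H parallel to PD meets line AJ ⇒ G = (1/30, 7/15)
2·[GDJ] = -1/15, 2·[HPA] = 7/30
[GDJ]:[HPA] = -1/15:7/30 = -2/7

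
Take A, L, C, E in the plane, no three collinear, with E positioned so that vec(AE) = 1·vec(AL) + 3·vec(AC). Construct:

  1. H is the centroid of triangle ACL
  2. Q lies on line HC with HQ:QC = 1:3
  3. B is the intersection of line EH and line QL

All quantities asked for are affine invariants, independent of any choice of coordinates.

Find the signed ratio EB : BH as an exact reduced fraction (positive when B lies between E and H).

Work in coordinates with A = (0, 0), L = (1, 0), C = (0, 1), E = (1, 3).
1. H is the centroid of triangle ACL ⇒ H = (1/3, 1/3)
2. Q lies on line HC with HQ:QC = 1:3 ⇒ Q = (1/4, 1/2)
3. B is the intersection of line EH and line QL ⇒ B = (5/14, 3/7)
B = E + t·(H−E) with t = 27/28, so EB:BH = t:(1−t) = 27/28:1/28

EB:BH = 27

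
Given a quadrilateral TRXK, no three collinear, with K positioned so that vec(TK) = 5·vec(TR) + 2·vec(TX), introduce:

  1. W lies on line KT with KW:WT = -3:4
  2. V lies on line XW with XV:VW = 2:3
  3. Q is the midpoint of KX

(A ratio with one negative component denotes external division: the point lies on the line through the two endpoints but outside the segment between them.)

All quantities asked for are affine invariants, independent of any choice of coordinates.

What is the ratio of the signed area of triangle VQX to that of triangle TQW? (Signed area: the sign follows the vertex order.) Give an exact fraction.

[VQX]:[TQW] = 3/10

Set T = (0, 0), R = (1, 0), X = (0, 1), K = (5, 2); any affine frame gives the same invariant.
1. W lies on line KT with KW:WT = -3:4 ⇒ W = (20, 8)
2. V lies on line XW with XV:VW = 2:3 ⇒ V = (8, 19/5)
3. Q is the midpoint of KX ⇒ Q = (5/2, 3/2)
2·[VQX] = -3, 2·[TQW] = -10
[VQX]:[TQW] = -3:-10 = 3/10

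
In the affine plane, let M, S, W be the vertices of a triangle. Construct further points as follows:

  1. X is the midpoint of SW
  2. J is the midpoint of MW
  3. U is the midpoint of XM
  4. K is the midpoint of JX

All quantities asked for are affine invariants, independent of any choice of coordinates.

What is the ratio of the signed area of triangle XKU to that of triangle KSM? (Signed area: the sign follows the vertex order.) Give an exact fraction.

Assign M = (0, 0), S = (1, 0), W = (0, 1) — the answer is frame-independent, so this choice is without loss of generality.
1. X is the midpoint of SW ⇒ X = (1/2, 1/2)
2. J is the midpoint of MW ⇒ J = (0, 1/2)
3. U is the midpoint of XM ⇒ U = (1/4, 1/4)
4. K is the midpoint of JX ⇒ K = (1/4, 1/2)
2·[XKU] = 1/16, 2·[KSM] = -1/2
[XKU]:[KSM] = 1/16:-1/2 = -1/8

[XKU]:[KSM] = -1/8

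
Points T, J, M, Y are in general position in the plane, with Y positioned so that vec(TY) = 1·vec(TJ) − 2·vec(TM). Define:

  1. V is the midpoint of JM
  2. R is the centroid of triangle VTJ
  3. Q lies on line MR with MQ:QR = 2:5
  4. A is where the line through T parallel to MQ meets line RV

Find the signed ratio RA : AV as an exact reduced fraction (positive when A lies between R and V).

RA:AV = -3/4

Assign T = (0, 0), J = (1, 0), M = (0, 1), Y = (1, -2) — the answer is frame-independent, so this choice is without loss of generality.
1. V is the midpoint of JM ⇒ V = (1/2, 1/2)
2. R is the centroid of triangle VTJ ⇒ R = (1/2, 1/6)
3. Q lies on line MR with MQ:QR = 2:5 ⇒ Q = (1/7, 16/21)
4. A is where the line through T parallel to MQ meets line RV ⇒ A = (1/2, -5/6)
A = R + t·(V−R) with t = -3, so RA:AV = t:(1−t) = -3:4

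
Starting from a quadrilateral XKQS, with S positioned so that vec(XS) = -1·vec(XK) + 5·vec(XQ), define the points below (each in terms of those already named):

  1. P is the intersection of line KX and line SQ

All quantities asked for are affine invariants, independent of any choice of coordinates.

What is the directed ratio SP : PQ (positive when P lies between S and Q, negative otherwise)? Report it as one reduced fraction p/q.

Work in coordinates with X = (0, 0), K = (1, 0), Q = (0, 1), S = (-1, 5).
1. P is the intersection of line KX and line SQ ⇒ P = (1/4, 0)
P = S + t·(Q−S) with t = 5/4, so SP:PQ = t:(1−t) = 5/4:-1/4

SP:PQ = -5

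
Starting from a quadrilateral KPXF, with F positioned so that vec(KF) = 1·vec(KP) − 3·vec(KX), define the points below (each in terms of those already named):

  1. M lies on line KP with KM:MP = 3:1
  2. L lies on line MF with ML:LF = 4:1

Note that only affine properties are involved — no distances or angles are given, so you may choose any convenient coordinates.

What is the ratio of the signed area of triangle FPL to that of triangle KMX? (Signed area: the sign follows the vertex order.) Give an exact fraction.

Work in coordinates with K = (0, 0), P = (1, 0), X = (0, 1), F = (1, -3).
1. M lies on line KP with KM:MP = 3:1 ⇒ M = (3/4, 0)
2. L lies on line MF with ML:LF = 4:1 ⇒ L = (19/20, -12/5)
2·[FPL] = 3/20, 2·[KMX] = 3/4
[FPL]:[KMX] = 3/20:3/4 = 1/5

[FPL]:[KMX] = 1/5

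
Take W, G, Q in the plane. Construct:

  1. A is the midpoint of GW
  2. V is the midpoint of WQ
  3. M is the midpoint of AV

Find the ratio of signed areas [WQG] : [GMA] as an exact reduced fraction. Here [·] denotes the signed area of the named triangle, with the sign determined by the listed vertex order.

[WQG]:[GMA] = -8

Assign W = (0, 0), G = (1, 0), Q = (0, 1) — the answer is frame-independent, so this choice is without loss of generality.
1. A is the midpoint of GW ⇒ A = (1/2, 0)
2. V is the midpoint of WQ ⇒ V = (0, 1/2)
3. M is the midpoint of AV ⇒ M = (1/4, 1/4)
2·[WQG] = -1, 2·[GMA] = 1/8
[WQG]:[GMA] = -1:1/8 = -8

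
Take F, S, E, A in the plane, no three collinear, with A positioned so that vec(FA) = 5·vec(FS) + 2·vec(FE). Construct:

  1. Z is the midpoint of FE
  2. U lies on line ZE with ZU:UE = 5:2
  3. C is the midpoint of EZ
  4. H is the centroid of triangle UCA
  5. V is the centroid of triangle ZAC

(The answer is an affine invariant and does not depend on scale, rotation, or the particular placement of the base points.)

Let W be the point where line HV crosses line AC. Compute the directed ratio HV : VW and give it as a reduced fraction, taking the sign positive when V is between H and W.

HV:VW = -10/7

Work in coordinates with F = (0, 0), S = (1, 0), E = (0, 1), A = (5, 2).
1. Z is the midpoint of FE ⇒ Z = (0, 1/2)
2. U lies on line ZE with ZU:UE = 5:2 ⇒ U = (0, 6/7)
3. C is the midpoint of EZ ⇒ C = (0, 3/4)
4. H is the centroid of triangle UCA ⇒ H = (5/3, 101/84)
5. V is the centroid of triangle ZAC ⇒ V = (5/3, 13/12)
line HV meets AC at W = (5/3, 7/6)
V = H + t·(W−H) with t = 10/3, so HV:VW = 10/3:-7/3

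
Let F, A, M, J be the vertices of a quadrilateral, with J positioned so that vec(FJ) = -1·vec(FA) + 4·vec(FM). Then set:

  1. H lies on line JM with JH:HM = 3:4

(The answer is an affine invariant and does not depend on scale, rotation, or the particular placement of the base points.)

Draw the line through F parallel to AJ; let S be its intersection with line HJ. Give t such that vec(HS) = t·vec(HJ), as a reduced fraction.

t = -11/3

Choose coordinates F = (0, 0), A = (1, 0), M = (0, 1), J = (-1, 4).
1. H lies on line JM with JH:HM = 3:4 ⇒ H = (-4/7, 19/7)
through F parallel to AJ: direction (-2, 4); meets HJ at S = (1, -2)
S = H + t·(J−H) with t = -11/3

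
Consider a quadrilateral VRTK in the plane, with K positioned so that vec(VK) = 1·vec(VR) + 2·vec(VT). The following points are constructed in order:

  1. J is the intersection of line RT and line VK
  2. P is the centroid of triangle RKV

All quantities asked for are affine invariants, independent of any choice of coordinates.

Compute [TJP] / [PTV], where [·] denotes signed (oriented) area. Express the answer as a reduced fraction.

[TJP]:[PTV] = 1/6

Set V = (0, 0), R = (1, 0), T = (0, 1), K = (1, 2); any affine frame gives the same invariant.
1. J is the intersection of line RT and line VK ⇒ J = (1/3, 2/3)
2. P is the centroid of triangle RKV ⇒ P = (2/3, 2/3)
2·[TJP] = 1/9, 2·[PTV] = 2/3
[TJP]:[PTV] = 1/9:2/3 = 1/6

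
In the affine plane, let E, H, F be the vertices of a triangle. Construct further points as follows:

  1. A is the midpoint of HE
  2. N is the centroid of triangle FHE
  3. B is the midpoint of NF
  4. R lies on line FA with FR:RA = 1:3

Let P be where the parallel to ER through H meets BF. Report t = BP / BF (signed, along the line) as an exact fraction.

Assign E = (0, 0), H = (1, 0), F = (0, 1) — the answer is frame-independent, so this choice is without loss of generality.
1. A is the midpoint of HE ⇒ A = (1/2, 0)
2. N is the centroid of triangle FHE ⇒ N = (1/3, 1/3)
3. B is the midpoint of NF ⇒ B = (1/6, 2/3)
4. R lies on line FA with FR:RA = 1:3 ⇒ R = (1/8, 3/4)
through H parallel to ER: direction (1/8, 3/4); meets BF at P = (7/8, -3/4)
P = B + t·(F−B) with t = -17/4

t = -17/4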